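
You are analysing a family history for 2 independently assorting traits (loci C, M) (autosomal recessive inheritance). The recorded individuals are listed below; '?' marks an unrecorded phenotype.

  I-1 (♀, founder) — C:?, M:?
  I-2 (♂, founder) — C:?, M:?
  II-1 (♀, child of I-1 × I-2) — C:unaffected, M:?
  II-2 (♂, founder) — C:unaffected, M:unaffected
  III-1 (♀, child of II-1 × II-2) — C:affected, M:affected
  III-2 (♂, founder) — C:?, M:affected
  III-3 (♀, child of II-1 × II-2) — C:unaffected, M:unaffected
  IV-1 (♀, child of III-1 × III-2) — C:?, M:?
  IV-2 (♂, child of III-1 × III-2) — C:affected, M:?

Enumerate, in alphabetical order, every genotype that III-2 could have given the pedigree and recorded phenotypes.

C/I-1 ? ·: CC|Cc|cc
C/I-2 ? ·: CC|Cc|cc
C/II-1 un I-1×I-2: Cc
C/II-2 un ·: Cc
C/III-1 aff II-1×II-2: cc
C/III-2 ? ·: Cc|cc
C/III-3 un II-1×II-2: CC|Cc
C/IV-1 ? III-1×III-2: Cc|cc
C/IV-2 aff III-1×III-2: cc
⇒ C over [I-1,I-2,II-1,II-2,III-1,III-2,III-3,IV-1,IV-2]: 42 consistent
M/I-1 ? ·: MM|Mm|mm
M/I-2 ? ·: MM|Mm|mm
M/II-1 ? I-1×I-2: Mm|mm
M/II-2 un ·: Mm
M/III-1 aff II-1×II-2: mm
M/III-2 aff ·: mm
M/III-3 un II-1×II-2: MM|Mm
M/IV-1 ? III-1×III-2: mm
M/IV-2 ? III-1×III-2: mm
⇒ M over [I-1,I-2,II-1,II-2,III-1,III-2,III-3,IV-1,IV-2]: 18 consistent

III-2 ∈ {Cc mm, cc mm}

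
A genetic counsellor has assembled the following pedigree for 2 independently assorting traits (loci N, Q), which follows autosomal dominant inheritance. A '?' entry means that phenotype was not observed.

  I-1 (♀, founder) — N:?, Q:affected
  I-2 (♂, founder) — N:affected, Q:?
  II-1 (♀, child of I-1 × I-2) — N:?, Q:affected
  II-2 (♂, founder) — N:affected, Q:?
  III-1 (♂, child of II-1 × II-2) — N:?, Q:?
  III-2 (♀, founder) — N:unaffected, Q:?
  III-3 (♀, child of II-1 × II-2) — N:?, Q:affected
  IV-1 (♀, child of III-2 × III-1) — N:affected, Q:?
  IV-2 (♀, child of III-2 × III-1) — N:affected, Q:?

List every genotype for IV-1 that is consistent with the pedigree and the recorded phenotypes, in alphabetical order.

IV-1 ∈ {Nn QQ, Nn Qq, Nn qq}

N/I-1 ? ·: nn|Nn|NN
N/I-2 aff ·: Nn|NN
N/II-1 ? I-1×I-2: nn|Nn|NN
N/II-2 aff ·: Nn|NN
N/III-1 ? II-1×II-2: Nn|NN
N/III-2 un ·: nn
N/III-3 ? II-1×II-2: nn|Nn|NN
N/IV-1 aff III-2×III-1: Nn
N/IV-2 aff III-2×III-1: Nn
⇒ N over [I-1,I-2,II-1,II-2,III-1,III-2,III-3,IV-1,IV-2]: 76 consistent
Q/I-1 aff ·: Qq|QQ
Q/I-2 ? ·: qq|Qq|QQ
Q/II-1 aff I-1×I-2: Qq|QQ
Q/II-2 ? ·: qq|Qq|QQ
Q/III-1 ? II-1×II-2: qq|Qq|QQ
Q/III-2 ? ·: qq|Qq|QQ
Q/III-3 aff II-1×II-2: Qq|QQ
Q/IV-1 ? III-2×III-1: qq|Qq|QQ
Q/IV-2 ? III-2×III-1: qq|Qq|QQ
⇒ Q over [I-1,I-2,II-1,II-2,III-1,III-2,III-3,IV-1,IV-2]: 911 consistent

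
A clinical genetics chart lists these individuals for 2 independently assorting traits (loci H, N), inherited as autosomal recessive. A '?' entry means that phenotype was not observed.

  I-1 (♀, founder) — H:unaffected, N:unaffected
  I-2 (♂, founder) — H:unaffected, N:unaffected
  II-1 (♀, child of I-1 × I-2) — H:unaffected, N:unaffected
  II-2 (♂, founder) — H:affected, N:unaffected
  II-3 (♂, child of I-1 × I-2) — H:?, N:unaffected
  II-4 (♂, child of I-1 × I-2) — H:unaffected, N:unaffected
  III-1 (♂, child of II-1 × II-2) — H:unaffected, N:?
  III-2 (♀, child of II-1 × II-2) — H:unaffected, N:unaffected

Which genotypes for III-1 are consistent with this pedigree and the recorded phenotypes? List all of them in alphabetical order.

H/I-1 un ·: HH|Hh
H/I-2 un ·: HH|Hh
H/II-1 un I-1×I-2: HH|Hh
H/II-2 aff ·: hh
H/II-3 ? I-1×I-2: HH|Hh|hh
H/II-4 un I-1×I-2: HH|Hh
H/III-1 un II-1×II-2: Hh
H/III-2 un II-1×II-2: Hh
⇒ H over [I-1,I-2,II-1,II-2,II-3,II-4,III-1,III-2]: 29 consistent
N/I-1 un ·: NN|Nn
N/I-2 un ·: NN|Nn
N/II-1 un I-1×I-2: NN|Nn
N/II-2 un ·: NN|Nn
N/II-3 un I-1×I-2: NN|Nn
N/II-4 un I-1×I-2: NN|Nn
N/III-1 ? II-1×II-2: NN|Nn|nn
N/III-2 un II-1×II-2: NN|Nn
⇒ N over [I-1,I-2,II-1,II-2,II-3,II-4,III-1,III-2]: 185 consistent

III-1 ∈ {Hh NN, Hh Nn, Hh nn}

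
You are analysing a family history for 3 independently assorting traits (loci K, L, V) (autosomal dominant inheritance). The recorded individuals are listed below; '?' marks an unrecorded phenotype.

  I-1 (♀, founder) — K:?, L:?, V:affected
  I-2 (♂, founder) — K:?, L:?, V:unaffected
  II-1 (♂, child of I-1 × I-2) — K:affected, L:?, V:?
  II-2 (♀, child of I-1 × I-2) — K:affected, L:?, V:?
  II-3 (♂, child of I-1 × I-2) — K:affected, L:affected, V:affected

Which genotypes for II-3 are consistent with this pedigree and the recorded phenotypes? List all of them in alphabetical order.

K/I-1 ? ·: kk|Kk|KK
K/I-2 ? ·: kk|Kk|KK
K/II-1 aff I-1×I-2: Kk|KK
K/II-2 aff I-1×I-2: Kk|KK
K/II-3 aff I-1×I-2: Kk|KK
⇒ K over [I-1,I-2,II-1,II-2,II-3]: 29 consistent
L/I-1 ? ·: ll|Ll|LL
L/I-2 ? ·: ll|Ll|LL
L/II-1 ? I-1×I-2: ll|Ll|LL
L/II-2 ? I-1×I-2: ll|Ll|LL
L/II-3 aff I-1×I-2: Ll|LL
⇒ L over [I-1,I-2,II-1,II-2,II-3]: 45 consistent
V/I-1 aff ·: Vv|VV
V/I-2 un ·: vv
V/II-1 ? I-1×I-2: vv|Vv
V/II-2 ? I-1×I-2: vv|Vv
V/II-3 aff I-1×I-2: Vv
⇒ V over [I-1,I-2,II-1,II-2,II-3]: 5 consistent

II-3 ∈ {KK LL Vv, KK Ll Vv, Kk LL Vv, Kk Ll Vv}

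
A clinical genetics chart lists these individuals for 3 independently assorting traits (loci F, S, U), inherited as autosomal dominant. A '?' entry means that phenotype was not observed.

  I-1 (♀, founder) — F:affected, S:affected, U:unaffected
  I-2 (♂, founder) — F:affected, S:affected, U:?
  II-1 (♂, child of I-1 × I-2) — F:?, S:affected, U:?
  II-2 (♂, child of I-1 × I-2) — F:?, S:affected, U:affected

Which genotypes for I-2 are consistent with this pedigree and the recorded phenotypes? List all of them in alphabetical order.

I-2 ∈ {FF SS UU, FF SS Uu, FF Ss UU, FF Ss Uu, Ff SS UU, Ff SS Uu, Ff Ss UU, Ff Ss Uu}

F/I-1 aff ·: Ff|FF
F/I-2 aff ·: Ff|FF
F/II-1 ? I-1×I-2: ff|Ff|FF
F/II-2 ? I-1×I-2: ff|Ff|FF
⇒ F over [I-1,I-2,II-1,II-2]: 18 consistent
S/I-1 aff ·: Ss|SS
S/I-2 aff ·: Ss|SS
S/II-1 aff I-1×I-2: Ss|SS
S/II-2 aff I-1×I-2: Ss|SS
⇒ S over [I-1,I-2,II-1,II-2]: 13 consistent
U/I-1 un ·: uu
U/I-2 ? ·: Uu|UU
U/II-1 ? I-1×I-2: uu|Uu
U/II-2 aff I-1×I-2: Uu
⇒ U over [I-1,I-2,II-1,II-2]: 3 consistent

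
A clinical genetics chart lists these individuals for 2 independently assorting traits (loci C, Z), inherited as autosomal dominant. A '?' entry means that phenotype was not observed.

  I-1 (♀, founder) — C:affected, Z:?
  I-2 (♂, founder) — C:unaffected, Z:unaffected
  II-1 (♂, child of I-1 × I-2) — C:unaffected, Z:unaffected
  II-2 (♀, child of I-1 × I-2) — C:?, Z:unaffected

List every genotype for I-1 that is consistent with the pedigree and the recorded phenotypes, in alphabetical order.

C/I-1 aff ·: Cc
C/I-2 un ·: cc
C/II-1 un I-1×I-2: cc
C/II-2 ? I-1×I-2: cc|Cc
⇒ C over [I-1,I-2,II-1,II-2]: 2 consistent
Z/I-1 ? ·: zz|Zz
Z/I-2 un ·: zz
Z/II-1 un I-1×I-2: zz
Z/II-2 un I-1×I-2: zz
⇒ Z over [I-1,I-2,II-1,II-2]: 2 consistent

I-1 ∈ {Cc Zz, Cc zz}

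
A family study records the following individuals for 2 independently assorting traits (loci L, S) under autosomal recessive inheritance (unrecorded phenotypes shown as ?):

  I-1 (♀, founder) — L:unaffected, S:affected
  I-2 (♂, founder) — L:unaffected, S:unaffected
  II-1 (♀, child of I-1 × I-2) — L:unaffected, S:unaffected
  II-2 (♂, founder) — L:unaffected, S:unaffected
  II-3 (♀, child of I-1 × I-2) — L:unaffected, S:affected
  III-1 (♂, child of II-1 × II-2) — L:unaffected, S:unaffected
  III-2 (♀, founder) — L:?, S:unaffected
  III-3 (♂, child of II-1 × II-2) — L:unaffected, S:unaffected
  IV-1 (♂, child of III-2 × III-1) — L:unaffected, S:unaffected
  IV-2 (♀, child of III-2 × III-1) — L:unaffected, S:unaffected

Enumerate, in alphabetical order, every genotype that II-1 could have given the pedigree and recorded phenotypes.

L/I-1 un ·: LL|Ll
L/I-2 un ·: LL|Ll
L/II-1 un I-1×I-2: LL|Ll
L/II-2 un ·: LL|Ll
L/II-3 un I-1×I-2: LL|Ll
L/III-1 un II-1×II-2: LL|Ll
L/III-2 ? ·: LL|Ll|ll
L/III-3 un II-1×II-2: LL|Ll
L/IV-1 un III-2×III-1: LL|Ll
L/IV-2 un III-2×III-1: LL|Ll
⇒ L over [I-1,I-2,II-1,II-2,II-3,III-1,III-2,III-3,IV-1,IV-2]: 612 consistent
S/I-1 aff ·: ss
S/I-2 un ·: Ss
S/II-1 un I-1×I-2: Ss
S/II-2 un ·: SS|Ss
S/II-3 aff I-1×I-2: ss
S/III-1 un II-1×II-2: SS|Ss
S/III-2 un ·: SS|Ss
S/III-3 un II-1×II-2: SS|Ss
S/IV-1 un III-2×III-1: SS|Ss
S/IV-2 un III-2×III-1: SS|Ss
⇒ S over [I-1,I-2,II-1,II-2,II-3,III-1,III-2,III-3,IV-1,IV-2]: 52 consistent

II-1 ∈ {LL Ss, Ll Ss}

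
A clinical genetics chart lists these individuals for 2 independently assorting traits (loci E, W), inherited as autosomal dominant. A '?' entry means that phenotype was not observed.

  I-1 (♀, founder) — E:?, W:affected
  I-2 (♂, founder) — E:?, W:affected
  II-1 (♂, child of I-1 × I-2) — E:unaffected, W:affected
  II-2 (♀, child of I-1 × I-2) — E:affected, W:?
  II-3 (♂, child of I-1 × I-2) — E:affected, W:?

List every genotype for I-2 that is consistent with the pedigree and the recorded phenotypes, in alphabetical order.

I-2 ∈ {Ee WW, Ee Ww, ee WW, ee Ww}

E/I-1 ? ·: ee|Ee
E/I-2 ? ·: ee|Ee
E/II-1 un I-1×I-2: ee
E/II-2 aff I-1×I-2: Ee|EE
E/II-3 aff I-1×I-2: Ee|EE
⇒ E over [I-1,I-2,II-1,II-2,II-3]: 6 consistent
W/I-1 aff ·: Ww|WW
W/I-2 aff ·: Ww|WW
W/II-1 aff I-1×I-2: Ww|WW
W/II-2 ? I-1×I-2: ww|Ww|WW
W/II-3 ? I-1×I-2: ww|Ww|WW
⇒ W over [I-1,I-2,II-1,II-2,II-3]: 35 consistent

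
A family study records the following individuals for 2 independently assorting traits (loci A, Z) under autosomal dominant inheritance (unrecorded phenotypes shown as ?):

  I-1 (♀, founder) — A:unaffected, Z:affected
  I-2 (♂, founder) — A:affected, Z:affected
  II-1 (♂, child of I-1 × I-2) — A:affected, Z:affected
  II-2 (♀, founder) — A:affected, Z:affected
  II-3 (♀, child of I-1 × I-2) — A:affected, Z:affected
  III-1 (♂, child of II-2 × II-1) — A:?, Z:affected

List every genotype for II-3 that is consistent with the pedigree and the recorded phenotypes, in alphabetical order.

II-3 ∈ {Aa ZZ, Aa Zz}

A/I-1 un ·: aa
A/I-2 aff ·: Aa|AA
A/II-1 aff I-1×I-2: Aa
A/II-2 aff ·: Aa|AA
A/II-3 aff I-1×I-2: Aa
A/III-1 ? II-2×II-1: aa|Aa|AA
⇒ A over [I-1,I-2,II-1,II-2,II-3,III-1]: 10 consistent
Z/I-1 aff ·: Zz|ZZ
Z/I-2 aff ·: Zz|ZZ
Z/II-1 aff I-1×I-2: Zz|ZZ
Z/II-2 aff ·: Zz|ZZ
Z/II-3 aff I-1×I-2: Zz|ZZ
Z/III-1 aff II-2×II-1: Zz|ZZ
⇒ Z over [I-1,I-2,II-1,II-2,II-3,III-1]: 45 consistent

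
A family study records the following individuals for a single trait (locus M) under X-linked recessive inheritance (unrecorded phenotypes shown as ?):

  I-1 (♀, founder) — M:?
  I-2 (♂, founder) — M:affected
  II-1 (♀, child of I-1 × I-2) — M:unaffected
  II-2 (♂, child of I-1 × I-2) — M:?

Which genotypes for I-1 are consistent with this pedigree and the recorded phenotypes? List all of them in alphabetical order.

M/I-1 ? ·: X^MX^M|X^MX^m
M/I-2 aff ·: X^mY
M/II-1 un I-1×I-2: X^MX^m
M/II-2 ? I-1×I-2: X^MY|X^mY
⇒ M over [I-1,I-2,II-1,II-2]: 3 consistent

I-1 ∈ {X^MX^M, X^MX^m}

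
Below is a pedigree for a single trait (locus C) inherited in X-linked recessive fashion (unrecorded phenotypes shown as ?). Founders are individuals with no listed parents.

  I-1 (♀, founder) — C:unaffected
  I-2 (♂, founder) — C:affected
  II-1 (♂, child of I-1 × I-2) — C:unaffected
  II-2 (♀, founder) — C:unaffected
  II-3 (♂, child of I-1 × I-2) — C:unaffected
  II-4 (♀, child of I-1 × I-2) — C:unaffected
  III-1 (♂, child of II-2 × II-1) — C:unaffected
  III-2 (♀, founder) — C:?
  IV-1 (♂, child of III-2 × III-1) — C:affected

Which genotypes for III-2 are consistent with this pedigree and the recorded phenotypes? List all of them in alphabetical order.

III-2 ∈ {X^CX^c, X^cX^c}

C/I-1 un ·: X^CX^C|X^CX^c
C/I-2 aff ·: X^cY
C/II-1 un I-1×I-2: X^CY
C/II-2 un ·: X^CX^C|X^CX^c
C/II-3 un I-1×I-2: X^CY
C/II-4 un I-1×I-2: X^CX^c
C/III-1 un II-2×II-1: X^CY
C/III-2 ? ·: X^CX^c|X^cX^c
C/IV-1 aff III-2×III-1: X^cY
⇒ C over [I-1,I-2,II-1,II-2,II-3,II-4,III-1,III-2,IV-1]: 8 consistent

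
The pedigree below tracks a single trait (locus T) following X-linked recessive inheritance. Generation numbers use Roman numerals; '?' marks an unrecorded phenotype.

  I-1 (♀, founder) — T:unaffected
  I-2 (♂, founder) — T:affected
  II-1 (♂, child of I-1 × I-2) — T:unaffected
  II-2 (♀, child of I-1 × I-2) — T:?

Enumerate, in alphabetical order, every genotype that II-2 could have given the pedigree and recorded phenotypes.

II-2 ∈ {X^TX^t, X^tX^t}

T/I-1 un ·: X^TX^T|X^TX^t
T/I-2 aff ·: X^tY
T/II-1 un I-1×I-2: X^TY
T/II-2 ? I-1×I-2: X^TX^t|X^tX^t
⇒ T over [I-1,I-2,II-1,II-2]: 3 consistent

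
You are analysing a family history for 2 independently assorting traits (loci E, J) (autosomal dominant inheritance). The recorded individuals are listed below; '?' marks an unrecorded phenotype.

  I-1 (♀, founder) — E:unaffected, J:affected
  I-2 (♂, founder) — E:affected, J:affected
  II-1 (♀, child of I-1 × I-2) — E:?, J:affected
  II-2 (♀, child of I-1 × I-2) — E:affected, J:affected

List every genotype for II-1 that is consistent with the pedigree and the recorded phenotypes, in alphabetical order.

II-1 ∈ {Ee JJ, Ee Jj, ee JJ, ee Jj}

E/I-1 un ·: ee
E/I-2 aff ·: Ee|EE
E/II-1 ? I-1×I-2: ee|Ee
E/II-2 aff I-1×I-2: Ee
⇒ E over [I-1,I-2,II-1,II-2]: 3 consistent
J/I-1 aff ·: Jj|JJ
J/I-2 aff ·: Jj|JJ
J/II-1 aff I-1×I-2: Jj|JJ
J/II-2 aff I-1×I-2: Jj|JJ
⇒ J over [I-1,I-2,II-1,II-2]: 13 consistent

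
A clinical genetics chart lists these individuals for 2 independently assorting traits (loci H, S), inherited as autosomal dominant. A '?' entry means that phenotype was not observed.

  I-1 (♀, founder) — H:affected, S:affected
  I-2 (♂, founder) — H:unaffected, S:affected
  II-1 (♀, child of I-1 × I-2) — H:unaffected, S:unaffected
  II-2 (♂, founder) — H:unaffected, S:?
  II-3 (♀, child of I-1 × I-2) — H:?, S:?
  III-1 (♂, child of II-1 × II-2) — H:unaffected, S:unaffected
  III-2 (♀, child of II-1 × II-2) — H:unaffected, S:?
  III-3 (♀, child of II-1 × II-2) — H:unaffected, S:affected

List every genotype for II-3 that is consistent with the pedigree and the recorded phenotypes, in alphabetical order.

H/I-1 aff ·: Hh
H/I-2 un ·: hh
H/II-1 un I-1×I-2: hh
H/II-2 un ·: hh
H/II-3 ? I-1×I-2: hh|Hh
H/III-1 un II-1×II-2: hh
H/III-2 un II-1×II-2: hh
H/III-3 un II-1×II-2: hh
⇒ H over [I-1,I-2,II-1,II-2,II-3,III-1,III-2,III-3]: 2 consistent
S/I-1 aff ·: Ss
S/I-2 aff ·: Ss
S/II-1 un I-1×I-2: ss
S/II-2 ? ·: Ss
S/II-3 ? I-1×I-2: ss|Ss|SS
S/III-1 un II-1×II-2: ss
S/III-2 ? II-1×II-2: ss|Ss
S/III-3 aff II-1×II-2: Ss
⇒ S over [I-1,I-2,II-1,II-2,II-3,III-1,III-2,III-3]: 6 consistent

II-3 ∈ {Hh SS, Hh Ss, Hh ss, hh SS, hh Ss, hh ss}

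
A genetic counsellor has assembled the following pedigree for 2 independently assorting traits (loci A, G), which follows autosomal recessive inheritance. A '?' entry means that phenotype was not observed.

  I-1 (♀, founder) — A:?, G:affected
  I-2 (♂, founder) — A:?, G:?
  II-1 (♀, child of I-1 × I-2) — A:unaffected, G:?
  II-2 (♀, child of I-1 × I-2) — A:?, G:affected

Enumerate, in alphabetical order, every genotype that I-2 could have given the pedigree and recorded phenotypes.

I-2 ∈ {AA Gg, AA gg, Aa Gg, Aa gg, aa Gg, aa gg}

A/I-1 ? ·: AA|Aa|aa
A/I-2 ? ·: AA|Aa|aa
A/II-1 un I-1×I-2: AA|Aa
A/II-2 ? I-1×I-2: AA|Aa|aa
⇒ A over [I-1,I-2,II-1,II-2]: 21 consistent
G/I-1 aff ·: gg
G/I-2 ? ·: Gg|gg
G/II-1 ? I-1×I-2: Gg|gg
G/II-2 aff I-1×I-2: gg
⇒ G over [I-1,I-2,II-1,II-2]: 3 consistent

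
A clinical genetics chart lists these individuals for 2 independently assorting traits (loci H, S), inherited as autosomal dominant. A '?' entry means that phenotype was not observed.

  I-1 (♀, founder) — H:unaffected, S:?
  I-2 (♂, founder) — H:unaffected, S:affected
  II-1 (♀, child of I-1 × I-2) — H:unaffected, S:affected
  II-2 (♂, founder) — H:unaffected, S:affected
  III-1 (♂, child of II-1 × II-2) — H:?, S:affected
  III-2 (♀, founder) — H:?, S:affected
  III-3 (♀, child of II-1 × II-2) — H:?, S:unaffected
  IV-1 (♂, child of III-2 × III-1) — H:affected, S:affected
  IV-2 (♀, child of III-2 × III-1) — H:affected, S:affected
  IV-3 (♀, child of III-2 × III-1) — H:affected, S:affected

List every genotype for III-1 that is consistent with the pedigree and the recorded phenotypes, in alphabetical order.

H/I-1 un ·: hh
H/I-2 un ·: hh
H/II-1 un I-1×I-2: hh
H/II-2 un ·: hh
H/III-1 ? II-1×II-2: hh
H/III-2 ? ·: Hh|HH
H/III-3 ? II-1×II-2: hh
H/IV-1 aff III-2×III-1: Hh
H/IV-2 aff III-2×III-1: Hh
H/IV-3 aff III-2×III-1: Hh
⇒ H over [I-1,I-2,II-1,II-2,III-1,III-2,III-3,IV-1,IV-2,IV-3]: 2 consistent
S/I-1 ? ·: ss|Ss|SS
S/I-2 aff ·: Ss|SS
S/II-1 aff I-1×I-2: Ss
S/II-2 aff ·: Ss
S/III-1 aff II-1×II-2: Ss|SS
S/III-2 aff ·: Ss|SS
S/III-3 un II-1×II-2: ss
S/IV-1 aff III-2×III-1: Ss|SS
S/IV-2 aff III-2×III-1: Ss|SS
S/IV-3 aff III-2×III-1: Ss|SS
⇒ S over [I-1,I-2,II-1,II-2,III-1,III-2,III-3,IV-1,IV-2,IV-3]: 125 consistent

III-1 ∈ {hh SS, hh Ss}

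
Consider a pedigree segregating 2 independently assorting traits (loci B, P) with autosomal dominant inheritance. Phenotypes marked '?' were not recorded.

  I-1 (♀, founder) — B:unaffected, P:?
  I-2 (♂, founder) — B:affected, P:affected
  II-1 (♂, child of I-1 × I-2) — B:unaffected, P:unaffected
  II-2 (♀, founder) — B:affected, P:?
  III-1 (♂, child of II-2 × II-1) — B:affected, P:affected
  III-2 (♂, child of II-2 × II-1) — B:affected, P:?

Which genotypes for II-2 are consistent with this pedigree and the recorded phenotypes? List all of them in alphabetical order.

B/I-1 un ·: bb
B/I-2 aff ·: Bb
B/II-1 un I-1×I-2: bb
B/II-2 aff ·: Bb|BB
B/III-1 aff II-2×II-1: Bb
B/III-2 aff II-2×II-1: Bb
⇒ B over [I-1,I-2,II-1,II-2,III-1,III-2]: 2 consistent
P/I-1 ? ·: pp|Pp
P/I-2 aff ·: Pp
P/II-1 un I-1×I-2: pp
P/II-2 ? ·: Pp|PP
P/III-1 aff II-2×II-1: Pp
P/III-2 ? II-2×II-1: pp|Pp
⇒ P over [I-1,I-2,II-1,II-2,III-1,III-2]: 6 consistent

II-2 ∈ {BB PP, BB Pp, Bb PP, Bb Pp}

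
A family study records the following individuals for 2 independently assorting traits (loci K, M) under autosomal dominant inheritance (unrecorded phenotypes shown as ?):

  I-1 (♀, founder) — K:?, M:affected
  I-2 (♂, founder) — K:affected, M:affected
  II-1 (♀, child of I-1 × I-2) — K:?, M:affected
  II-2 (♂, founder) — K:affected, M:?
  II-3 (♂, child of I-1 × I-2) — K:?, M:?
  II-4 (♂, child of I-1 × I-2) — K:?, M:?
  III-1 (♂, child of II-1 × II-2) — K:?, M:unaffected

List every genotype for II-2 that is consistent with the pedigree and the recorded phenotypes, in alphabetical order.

K/I-1 ? ·: kk|Kk|KK
K/I-2 aff ·: Kk|KK
K/II-1 ? I-1×I-2: kk|Kk|KK
K/II-2 aff ·: Kk|KK
K/II-3 ? I-1×I-2: kk|Kk|KK
K/II-4 ? I-1×I-2: kk|Kk|KK
K/III-1 ? II-1×II-2: kk|Kk|KK
⇒ K over [I-1,I-2,II-1,II-2,II-3,II-4,III-1]: 203 consistent
M/I-1 aff ·: Mm|MM
M/I-2 aff ·: Mm|MM
M/II-1 aff I-1×I-2: Mm
M/II-2 ? ·: mm|Mm
M/II-3 ? I-1×I-2: mm|Mm|MM
M/II-4 ? I-1×I-2: mm|Mm|MM
M/III-1 un II-1×II-2: mm
⇒ M over [I-1,I-2,II-1,II-2,II-3,II-4,III-1]: 34 consistent

II-2 ∈ {KK Mm, KK mm, Kk Mm, Kk mm}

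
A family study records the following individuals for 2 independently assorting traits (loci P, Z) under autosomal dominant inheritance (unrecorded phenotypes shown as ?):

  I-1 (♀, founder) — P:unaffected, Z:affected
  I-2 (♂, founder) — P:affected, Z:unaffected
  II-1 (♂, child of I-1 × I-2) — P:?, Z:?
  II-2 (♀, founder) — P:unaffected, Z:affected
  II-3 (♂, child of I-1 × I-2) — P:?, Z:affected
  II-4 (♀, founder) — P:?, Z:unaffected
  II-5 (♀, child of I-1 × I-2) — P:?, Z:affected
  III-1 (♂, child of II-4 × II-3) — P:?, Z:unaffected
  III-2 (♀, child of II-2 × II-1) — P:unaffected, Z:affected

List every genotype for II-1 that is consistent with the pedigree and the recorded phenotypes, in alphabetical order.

II-1 ∈ {Pp Zz, Pp zz, pp Zz, pp zz}

P/I-1 un ·: pp
P/I-2 aff ·: Pp|PP
P/II-1 ? I-1×I-2: pp|Pp
P/II-2 un ·: pp
P/II-3 ? I-1×I-2: pp|Pp
P/II-4 ? ·: pp|Pp|PP
P/II-5 ? I-1×I-2: pp|Pp
P/III-1 ? II-4×II-3: pp|Pp|PP
P/III-2 un II-2×II-1: pp
⇒ P over [I-1,I-2,II-1,II-2,II-3,II-4,II-5,III-1,III-2]: 51 consistent
Z/I-1 aff ·: Zz|ZZ
Z/I-2 un ·: zz
Z/II-1 ? I-1×I-2: zz|Zz
Z/II-2 aff ·: Zz|ZZ
Z/II-3 aff I-1×I-2: Zz
Z/II-4 un ·: zz
Z/II-5 aff I-1×I-2: Zz
Z/III-1 un II-4×II-3: zz
Z/III-2 aff II-2×II-1: Zz|ZZ
⇒ Z over [I-1,I-2,II-1,II-2,II-3,II-4,II-5,III-1,III-2]: 10 consistent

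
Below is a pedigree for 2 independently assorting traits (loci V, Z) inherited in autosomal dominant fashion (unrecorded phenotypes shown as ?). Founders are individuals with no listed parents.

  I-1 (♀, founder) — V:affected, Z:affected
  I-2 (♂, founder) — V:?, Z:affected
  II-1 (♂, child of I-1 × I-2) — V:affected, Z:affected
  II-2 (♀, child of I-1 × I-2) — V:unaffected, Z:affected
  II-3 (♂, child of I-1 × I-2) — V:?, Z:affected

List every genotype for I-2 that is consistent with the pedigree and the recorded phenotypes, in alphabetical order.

V/I-1 aff ·: Vv
V/I-2 ? ·: vv|Vv
V/II-1 aff I-1×I-2: Vv|VV
V/II-2 un I-1×I-2: vv
V/II-3 ? I-1×I-2: vv|Vv|VV
⇒ V over [I-1,I-2,II-1,II-2,II-3]: 8 consistent
Z/I-1 aff ·: Zz|ZZ
Z/I-2 aff ·: Zz|ZZ
Z/II-1 aff I-1×I-2: Zz|ZZ
Z/II-2 aff I-1×I-2: Zz|ZZ
Z/II-3 aff I-1×I-2: Zz|ZZ
⇒ Z over [I-1,I-2,II-1,II-2,II-3]: 25 consistent

I-2 ∈ {Vv ZZ, Vv Zz, vv ZZ, vv Zz}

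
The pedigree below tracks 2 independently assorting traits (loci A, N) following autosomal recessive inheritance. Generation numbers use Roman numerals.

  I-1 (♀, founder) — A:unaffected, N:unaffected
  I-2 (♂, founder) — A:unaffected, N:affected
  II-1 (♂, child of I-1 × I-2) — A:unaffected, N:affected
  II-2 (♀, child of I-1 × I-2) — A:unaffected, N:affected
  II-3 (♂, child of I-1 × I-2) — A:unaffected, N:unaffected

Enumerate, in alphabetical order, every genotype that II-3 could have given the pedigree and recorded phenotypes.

II-3 ∈ {AA Nn, Aa Nn}

A/I-1 un ·: AA|Aa
A/I-2 un ·: AA|Aa
A/II-1 un I-1×I-2: AA|Aa
A/II-2 un I-1×I-2: AA|Aa
A/II-3 un I-1×I-2: AA|Aa
⇒ A over [I-1,I-2,II-1,II-2,II-3]: 25 consistent
N/I-1 un ·: Nn
N/I-2 aff ·: nn
N/II-1 aff I-1×I-2: nn
N/II-2 aff I-1×I-2: nn
N/II-3 un I-1×I-2: Nn
⇒ N over [I-1,I-2,II-1,II-2,II-3]: 1 consistent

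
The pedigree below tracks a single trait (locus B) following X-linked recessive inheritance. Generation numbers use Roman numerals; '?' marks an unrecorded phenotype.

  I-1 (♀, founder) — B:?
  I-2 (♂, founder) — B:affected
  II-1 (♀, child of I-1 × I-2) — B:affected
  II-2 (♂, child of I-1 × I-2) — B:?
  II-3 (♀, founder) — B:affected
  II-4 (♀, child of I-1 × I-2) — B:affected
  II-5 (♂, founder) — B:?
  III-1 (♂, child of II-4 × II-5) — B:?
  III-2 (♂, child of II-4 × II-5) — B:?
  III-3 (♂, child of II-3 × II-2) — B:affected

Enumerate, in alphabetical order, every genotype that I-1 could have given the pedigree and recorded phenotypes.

I-1 ∈ {X^BX^b, X^bX^b}

B/I-1 ? ·: X^BX^b|X^bX^b
B/I-2 aff ·: X^bY
B/II-1 aff I-1×I-2: X^bX^b
B/II-2 ? I-1×I-2: X^BY|X^bY
B/II-3 aff ·: X^bX^b
B/II-4 aff I-1×I-2: X^bX^b
B/II-5 ? ·: X^BY|X^bY
B/III-1 ? II-4×II-5: X^bY
B/III-2 ? II-4×II-5: X^bY
B/III-3 aff II-3×II-2: X^bY
⇒ B over [I-1,I-2,II-1,II-2,II-3,II-4,II-5,III-1,III-2,III-3]: 6 consistent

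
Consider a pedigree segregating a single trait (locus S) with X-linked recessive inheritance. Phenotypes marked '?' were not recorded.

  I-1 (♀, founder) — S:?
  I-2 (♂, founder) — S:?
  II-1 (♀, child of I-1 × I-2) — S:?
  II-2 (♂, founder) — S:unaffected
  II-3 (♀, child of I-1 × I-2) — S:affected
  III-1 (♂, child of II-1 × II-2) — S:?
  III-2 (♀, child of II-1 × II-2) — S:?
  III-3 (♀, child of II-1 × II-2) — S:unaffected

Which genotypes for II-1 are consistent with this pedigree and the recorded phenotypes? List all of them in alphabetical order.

S/I-1 ? ·: X^SX^s|X^sX^s
S/I-2 ? ·: X^sY
S/II-1 ? I-1×I-2: X^SX^s|X^sX^s
S/II-2 un ·: X^SY
S/II-3 aff I-1×I-2: X^sX^s
S/III-1 ? II-1×II-2: X^SY|X^sY
S/III-2 ? II-1×II-2: X^SX^S|X^SX^s
S/III-3 un II-1×II-2: X^SX^S|X^SX^s
⇒ S over [I-1,I-2,II-1,II-2,II-3,III-1,III-2,III-3]: 10 consistent

II-1 ∈ {X^SX^s, X^sX^s}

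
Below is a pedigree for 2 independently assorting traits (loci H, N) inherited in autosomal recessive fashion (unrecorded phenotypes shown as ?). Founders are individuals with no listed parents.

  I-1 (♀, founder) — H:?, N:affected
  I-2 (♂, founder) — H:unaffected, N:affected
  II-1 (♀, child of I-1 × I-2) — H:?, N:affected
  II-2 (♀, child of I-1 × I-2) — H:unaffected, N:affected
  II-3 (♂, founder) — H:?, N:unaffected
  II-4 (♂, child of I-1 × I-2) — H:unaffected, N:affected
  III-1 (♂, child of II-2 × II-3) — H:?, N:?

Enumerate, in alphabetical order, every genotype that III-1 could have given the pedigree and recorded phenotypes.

III-1 ∈ {HH Nn, HH nn, Hh Nn, Hh nn, hh Nn, hh nn}

H/I-1 ? ·: HH|Hh|hh
H/I-2 un ·: HH|Hh
H/II-1 ? I-1×I-2: HH|Hh|hh
H/II-2 un I-1×I-2: HH|Hh
H/II-3 ? ·: HH|Hh|hh
H/II-4 un I-1×I-2: HH|Hh
H/III-1 ? II-2×II-3: HH|Hh|hh
⇒ H over [I-1,I-2,II-1,II-2,II-3,II-4,III-1]: 179 consistent
N/I-1 aff ·: nn
N/I-2 aff ·: nn
N/II-1 aff I-1×I-2: nn
N/II-2 aff I-1×I-2: nn
N/II-3 un ·: NN|Nn
N/II-4 aff I-1×I-2: nn
N/III-1 ? II-2×II-3: Nn|nn
⇒ N over [I-1,I-2,II-1,II-2,II-3,II-4,III-1]: 3 consistent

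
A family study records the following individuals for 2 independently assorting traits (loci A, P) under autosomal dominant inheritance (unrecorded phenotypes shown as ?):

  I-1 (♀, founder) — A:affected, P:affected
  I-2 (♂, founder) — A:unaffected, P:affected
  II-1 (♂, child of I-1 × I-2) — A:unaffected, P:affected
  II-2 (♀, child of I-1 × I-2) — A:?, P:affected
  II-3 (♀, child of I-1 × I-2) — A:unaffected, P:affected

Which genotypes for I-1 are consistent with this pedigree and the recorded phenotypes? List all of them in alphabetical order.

I-1 ∈ {Aa PP, Aa Pp}

A/I-1 aff ·: Aa
A/I-2 un ·: aa
A/II-1 un I-1×I-2: aa
A/II-2 ? I-1×I-2: aa|Aa
A/II-3 un I-1×I-2: aa
⇒ A over [I-1,I-2,II-1,II-2,II-3]: 2 consistent
P/I-1 aff ·: Pp|PP
P/I-2 aff ·: Pp|PP
P/II-1 aff I-1×I-2: Pp|PP
P/II-2 aff I-1×I-2: Pp|PP
P/II-3 aff I-1×I-2: Pp|PP
⇒ P over [I-1,I-2,II-1,II-2,II-3]: 25 consistent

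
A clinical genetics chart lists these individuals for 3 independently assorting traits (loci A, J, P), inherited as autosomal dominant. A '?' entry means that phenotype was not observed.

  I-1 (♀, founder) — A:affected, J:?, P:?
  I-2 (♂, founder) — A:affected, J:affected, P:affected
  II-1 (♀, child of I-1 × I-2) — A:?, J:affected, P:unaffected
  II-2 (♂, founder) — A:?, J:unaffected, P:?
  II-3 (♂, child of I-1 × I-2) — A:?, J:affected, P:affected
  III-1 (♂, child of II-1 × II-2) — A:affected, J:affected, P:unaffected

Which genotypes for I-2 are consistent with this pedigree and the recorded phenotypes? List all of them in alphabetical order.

A/I-1 aff ·: Aa|AA
A/I-2 aff ·: Aa|AA
A/II-1 ? I-1×I-2: aa|Aa|AA
A/II-2 ? ·: aa|Aa|AA
A/II-3 ? I-1×I-2: aa|Aa|AA
A/III-1 aff II-1×II-2: Aa|AA
⇒ A over [I-1,I-2,II-1,II-2,II-3,III-1]: 73 consistent
J/I-1 ? ·: jj|Jj|JJ
J/I-2 aff ·: Jj|JJ
J/II-1 aff I-1×I-2: Jj|JJ
J/II-2 un ·: jj
J/II-3 aff I-1×I-2: Jj|JJ
J/III-1 aff II-1×II-2: Jj
⇒ J over [I-1,I-2,II-1,II-2,II-3,III-1]: 15 consistent
P/I-1 ? ·: pp|Pp
P/I-2 aff ·: Pp
P/II-1 un I-1×I-2: pp
P/II-2 ? ·: pp|Pp
P/II-3 aff I-1×I-2: Pp|PP
P/III-1 un II-1×II-2: pp
⇒ P over [I-1,I-2,II-1,II-2,II-3,III-1]: 6 consistent

I-2 ∈ {AA JJ Pp, AA Jj Pp, Aa JJ Pp, Aa Jj Pp}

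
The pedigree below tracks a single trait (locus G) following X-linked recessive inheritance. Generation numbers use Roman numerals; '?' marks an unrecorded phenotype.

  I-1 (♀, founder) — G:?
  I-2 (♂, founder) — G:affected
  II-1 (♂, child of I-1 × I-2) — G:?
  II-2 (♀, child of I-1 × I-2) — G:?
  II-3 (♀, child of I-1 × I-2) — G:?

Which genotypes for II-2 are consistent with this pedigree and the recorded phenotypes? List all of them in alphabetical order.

II-2 ∈ {X^GX^g, X^gX^g}

G/I-1 ? ·: X^GX^G|X^GX^g|X^gX^g
G/I-2 aff ·: X^gY
G/II-1 ? I-1×I-2: X^GY|X^gY
G/II-2 ? I-1×I-2: X^GX^g|X^gX^g
G/II-3 ? I-1×I-2: X^GX^g|X^gX^g
⇒ G over [I-1,I-2,II-1,II-2,II-3]: 10 consistent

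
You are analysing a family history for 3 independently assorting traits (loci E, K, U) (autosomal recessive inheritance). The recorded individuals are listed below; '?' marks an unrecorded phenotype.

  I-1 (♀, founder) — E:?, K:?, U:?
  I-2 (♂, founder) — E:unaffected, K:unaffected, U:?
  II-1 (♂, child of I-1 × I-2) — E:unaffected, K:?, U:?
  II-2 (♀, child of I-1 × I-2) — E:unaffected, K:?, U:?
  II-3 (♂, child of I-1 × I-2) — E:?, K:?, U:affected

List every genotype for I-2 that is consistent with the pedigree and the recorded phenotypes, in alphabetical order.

I-2 ∈ {EE KK Uu, EE KK uu, EE Kk Uu, EE Kk uu, Ee KK Uu, Ee KK uu, Ee Kk Uu, Ee Kk uu}

E/I-1 ? ·: EE|Ee|ee
E/I-2 un ·: EE|Ee
E/II-1 un I-1×I-2: EE|Ee
E/II-2 un I-1×I-2: EE|Ee
E/II-3 ? I-1×I-2: EE|Ee|ee
⇒ E over [I-1,I-2,II-1,II-2,II-3]: 32 consistent
K/I-1 ? ·: KK|Kk|kk
K/I-2 un ·: KK|Kk
K/II-1 ? I-1×I-2: KK|Kk|kk
K/II-2 ? I-1×I-2: KK|Kk|kk
K/II-3 ? I-1×I-2: KK|Kk|kk
⇒ K over [I-1,I-2,II-1,II-2,II-3]: 53 consistent
U/I-1 ? ·: Uu|uu
U/I-2 ? ·: Uu|uu
U/II-1 ? I-1×I-2: UU|Uu|uu
U/II-2 ? I-1×I-2: UU|Uu|uu
U/II-3 aff I-1×I-2: uu
⇒ U over [I-1,I-2,II-1,II-2,II-3]: 18 consistent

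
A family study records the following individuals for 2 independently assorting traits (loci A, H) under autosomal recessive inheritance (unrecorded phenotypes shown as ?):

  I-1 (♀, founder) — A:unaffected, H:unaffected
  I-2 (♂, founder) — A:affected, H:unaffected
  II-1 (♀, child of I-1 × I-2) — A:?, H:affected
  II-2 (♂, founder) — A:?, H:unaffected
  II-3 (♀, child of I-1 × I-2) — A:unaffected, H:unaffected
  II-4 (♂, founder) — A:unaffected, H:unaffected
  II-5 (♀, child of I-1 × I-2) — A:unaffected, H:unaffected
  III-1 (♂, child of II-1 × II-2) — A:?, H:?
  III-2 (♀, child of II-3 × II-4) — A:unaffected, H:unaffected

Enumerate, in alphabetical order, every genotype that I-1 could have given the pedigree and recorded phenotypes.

I-1 ∈ {AA Hh, Aa Hh}

A/I-1 un ·: AA|Aa
A/I-2 aff ·: aa
A/II-1 ? I-1×I-2: Aa|aa
A/II-2 ? ·: AA|Aa|aa
A/II-3 un I-1×I-2: Aa
A/II-4 un ·: AA|Aa
A/II-5 un I-1×I-2: Aa
A/III-1 ? II-1×II-2: AA|Aa|aa
A/III-2 un II-3×II-4: AA|Aa
⇒ A over [I-1,I-2,II-1,II-2,II-3,II-4,II-5,III-1,III-2]: 72 consistent
H/I-1 un ·: Hh
H/I-2 un ·: Hh
H/II-1 aff I-1×I-2: hh
H/II-2 un ·: HH|Hh
H/II-3 un I-1×I-2: HH|Hh
H/II-4 un ·: HH|Hh
H/II-5 un I-1×I-2: HH|Hh
H/III-1 ? II-1×II-2: Hh|hh
H/III-2 un II-3×II-4: HH|Hh
⇒ H over [I-1,I-2,II-1,II-2,II-3,II-4,II-5,III-1,III-2]: 42 consistent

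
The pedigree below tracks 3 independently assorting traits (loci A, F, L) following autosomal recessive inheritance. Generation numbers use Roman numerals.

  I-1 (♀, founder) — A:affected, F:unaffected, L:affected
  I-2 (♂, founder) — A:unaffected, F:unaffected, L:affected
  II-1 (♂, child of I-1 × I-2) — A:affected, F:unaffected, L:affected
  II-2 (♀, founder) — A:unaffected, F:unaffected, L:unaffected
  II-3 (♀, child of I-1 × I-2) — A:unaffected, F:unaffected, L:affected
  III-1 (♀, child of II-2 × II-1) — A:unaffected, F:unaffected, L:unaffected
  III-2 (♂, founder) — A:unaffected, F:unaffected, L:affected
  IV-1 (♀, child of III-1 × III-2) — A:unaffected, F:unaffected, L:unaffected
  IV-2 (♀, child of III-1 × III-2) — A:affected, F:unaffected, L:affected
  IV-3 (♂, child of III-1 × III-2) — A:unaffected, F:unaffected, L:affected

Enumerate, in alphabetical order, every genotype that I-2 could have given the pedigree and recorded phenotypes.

A/I-1 aff ·: aa
A/I-2 un ·: Aa
A/II-1 aff I-1×I-2: aa
A/II-2 un ·: AA|Aa
A/II-3 un I-1×I-2: Aa
A/III-1 un II-2×II-1: Aa
A/III-2 un ·: Aa
A/IV-1 un III-1×III-2: AA|Aa
A/IV-2 aff III-1×III-2: aa
A/IV-3 un III-1×III-2: AA|Aa
⇒ A over [I-1,I-2,II-1,II-2,II-3,III-1,III-2,IV-1,IV-2,IV-3]: 8 consistent
F/I-1 un ·: FF|Ff
F/I-2 un ·: FF|Ff
F/II-1 un I-1×I-2: FF|Ff
F/II-2 un ·: FF|Ff
F/II-3 un I-1×I-2: FF|Ff
F/III-1 un II-2×II-1: FF|Ff
F/III-2 un ·: FF|Ff
F/IV-1 un III-1×III-2: FF|Ff
F/IV-2 un III-1×III-2: FF|Ff
F/IV-3 un III-1×III-2: FF|Ff
⇒ F over [I-1,I-2,II-1,II-2,II-3,III-1,III-2,IV-1,IV-2,IV-3]: 538 consistent
L/I-1 aff ·: ll
L/I-2 aff ·: ll
L/II-1 aff I-1×I-2: ll
L/II-2 un ·: LL|Ll
L/II-3 aff I-1×I-2: ll
L/III-1 un II-2×II-1: Ll
L/III-2 aff ·: ll
L/IV-1 un III-1×III-2: Ll
L/IV-2 aff III-1×III-2: ll
L/IV-3 aff III-1×III-2: ll
⇒ L over [I-1,I-2,II-1,II-2,II-3,III-1,III-2,IV-1,IV-2,IV-3]: 2 consistent

I-2 ∈ {Aa FF ll, Aa Ff ll}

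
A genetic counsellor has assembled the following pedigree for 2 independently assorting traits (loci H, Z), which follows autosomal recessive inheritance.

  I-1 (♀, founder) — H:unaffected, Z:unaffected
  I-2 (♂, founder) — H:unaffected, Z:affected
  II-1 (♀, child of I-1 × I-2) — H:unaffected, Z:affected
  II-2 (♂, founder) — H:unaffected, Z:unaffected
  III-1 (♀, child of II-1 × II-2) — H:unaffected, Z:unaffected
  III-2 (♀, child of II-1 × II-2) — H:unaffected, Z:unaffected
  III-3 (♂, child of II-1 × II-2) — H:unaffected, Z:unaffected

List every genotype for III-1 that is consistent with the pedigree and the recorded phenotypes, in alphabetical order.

H/I-1 un ·: HH|Hh
H/I-2 un ·: HH|Hh
H/II-1 un I-1×I-2: HH|Hh
H/II-2 un ·: HH|Hh
H/III-1 un II-1×II-2: HH|Hh
H/III-2 un II-1×II-2: HH|Hh
H/III-3 un II-1×II-2: HH|Hh
⇒ H over [I-1,I-2,II-1,II-2,III-1,III-2,III-3]: 84 consistent
Z/I-1 un ·: Zz
Z/I-2 aff ·: zz
Z/II-1 aff I-1×I-2: zz
Z/II-2 un ·: ZZ|Zz
Z/III-1 un II-1×II-2: Zz
Z/III-2 un II-1×II-2: Zz
Z/III-3 un II-1×II-2: Zz
⇒ Z over [I-1,I-2,II-1,II-2,III-1,III-2,III-3]: 2 consistent

III-1 ∈ {HH Zz, Hh Zz}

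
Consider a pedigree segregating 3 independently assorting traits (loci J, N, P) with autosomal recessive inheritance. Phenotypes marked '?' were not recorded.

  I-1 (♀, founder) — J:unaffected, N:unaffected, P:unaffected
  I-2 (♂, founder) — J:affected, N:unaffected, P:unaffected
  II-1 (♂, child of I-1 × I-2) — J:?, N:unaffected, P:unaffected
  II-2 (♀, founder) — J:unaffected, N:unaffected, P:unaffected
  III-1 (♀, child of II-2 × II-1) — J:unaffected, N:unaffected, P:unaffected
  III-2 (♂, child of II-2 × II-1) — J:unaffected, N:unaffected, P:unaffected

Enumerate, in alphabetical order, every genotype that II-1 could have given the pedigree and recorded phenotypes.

J/I-1 un ·: JJ|Jj
J/I-2 aff ·: jj
J/II-1 ? I-1×I-2: Jj|jj
J/II-2 un ·: JJ|Jj
J/III-1 un II-2×II-1: JJ|Jj
J/III-2 un II-2×II-1: JJ|Jj
⇒ J over [I-1,I-2,II-1,II-2,III-1,III-2]: 18 consistent
N/I-1 un ·: NN|Nn
N/I-2 un ·: NN|Nn
N/II-1 un I-1×I-2: NN|Nn
N/II-2 un ·: NN|Nn
N/III-1 un II-2×II-1: NN|Nn
N/III-2 un II-2×II-1: NN|Nn
⇒ N over [I-1,I-2,II-1,II-2,III-1,III-2]: 44 consistent
P/I-1 un ·: PP|Pp
P/I-2 un ·: PP|Pp
P/II-1 un I-1×I-2: PP|Pp
P/II-2 un ·: PP|Pp
P/III-1 un II-2×II-1: PP|Pp
P/III-2 un II-2×II-1: PP|Pp
⇒ P over [I-1,I-2,II-1,II-2,III-1,III-2]: 44 consistent

II-1 ∈ {Jj NN PP, Jj NN Pp, Jj Nn PP, Jj Nn Pp, jj NN PP, jj NN Pp, jj Nn PP, jj Nn Pp}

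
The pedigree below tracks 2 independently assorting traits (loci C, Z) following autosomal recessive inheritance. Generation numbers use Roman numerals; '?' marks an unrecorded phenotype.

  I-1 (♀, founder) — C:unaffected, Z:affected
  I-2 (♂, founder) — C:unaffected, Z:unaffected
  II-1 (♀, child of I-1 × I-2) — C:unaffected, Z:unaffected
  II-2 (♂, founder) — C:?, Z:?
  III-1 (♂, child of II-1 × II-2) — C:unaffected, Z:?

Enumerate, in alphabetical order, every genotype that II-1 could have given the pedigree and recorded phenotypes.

II-1 ∈ {CC Zz, Cc Zz}

C/I-1 un ·: CC|Cc
C/I-2 un ·: CC|Cc
C/II-1 un I-1×I-2: CC|Cc
C/II-2 ? ·: CC|Cc|cc
C/III-1 un II-1×II-2: CC|Cc
⇒ C over [I-1,I-2,II-1,II-2,III-1]: 31 consistent
Z/I-1 aff ·: zz
Z/I-2 un ·: ZZ|Zz
Z/II-1 un I-1×I-2: Zz
Z/II-2 ? ·: ZZ|Zz|zz
Z/III-1 ? II-1×II-2: ZZ|Zz|zz
⇒ Z over [I-1,I-2,II-1,II-2,III-1]: 14 consistent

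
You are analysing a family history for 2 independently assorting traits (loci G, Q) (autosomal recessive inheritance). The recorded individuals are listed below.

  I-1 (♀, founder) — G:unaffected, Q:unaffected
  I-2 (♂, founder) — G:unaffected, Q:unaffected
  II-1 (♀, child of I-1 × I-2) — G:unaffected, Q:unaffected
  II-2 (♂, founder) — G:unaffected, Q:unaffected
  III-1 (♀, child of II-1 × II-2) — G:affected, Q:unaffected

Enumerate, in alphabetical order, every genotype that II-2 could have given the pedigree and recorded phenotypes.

G/I-1 un ·: GG|Gg
G/I-2 un ·: GG|Gg
G/II-1 un I-1×I-2: Gg
G/II-2 un ·: Gg
G/III-1 aff II-1×II-2: gg
⇒ G over [I-1,I-2,II-1,II-2,III-1]: 3 consistent
Q/I-1 un ·: QQ|Qq
Q/I-2 un ·: QQ|Qq
Q/II-1 un I-1×I-2: QQ|Qq
Q/II-2 un ·: QQ|Qq
Q/III-1 un II-1×II-2: QQ|Qq
⇒ Q over [I-1,I-2,II-1,II-2,III-1]: 24 consistent

II-2 ∈ {Gg QQ, Gg Qq}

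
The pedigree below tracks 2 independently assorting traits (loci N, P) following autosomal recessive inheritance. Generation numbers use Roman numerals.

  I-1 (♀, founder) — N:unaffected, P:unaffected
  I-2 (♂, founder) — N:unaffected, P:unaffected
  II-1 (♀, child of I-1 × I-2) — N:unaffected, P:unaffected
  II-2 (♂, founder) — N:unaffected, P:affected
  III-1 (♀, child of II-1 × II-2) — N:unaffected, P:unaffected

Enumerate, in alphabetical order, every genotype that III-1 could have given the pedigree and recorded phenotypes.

III-1 ∈ {NN Pp, Nn Pp}

N/I-1 un ·: NN|Nn
N/I-2 un ·: NN|Nn
N/II-1 un I-1×I-2: NN|Nn
N/II-2 un ·: NN|Nn
N/III-1 un II-1×II-2: NN|Nn
⇒ N over [I-1,I-2,II-1,II-2,III-1]: 24 consistent
P/I-1 un ·: PP|Pp
P/I-2 un ·: PP|Pp
P/II-1 un I-1×I-2: PP|Pp
P/II-2 aff ·: pp
P/III-1 un II-1×II-2: Pp
⇒ P over [I-1,I-2,II-1,II-2,III-1]: 7 consistent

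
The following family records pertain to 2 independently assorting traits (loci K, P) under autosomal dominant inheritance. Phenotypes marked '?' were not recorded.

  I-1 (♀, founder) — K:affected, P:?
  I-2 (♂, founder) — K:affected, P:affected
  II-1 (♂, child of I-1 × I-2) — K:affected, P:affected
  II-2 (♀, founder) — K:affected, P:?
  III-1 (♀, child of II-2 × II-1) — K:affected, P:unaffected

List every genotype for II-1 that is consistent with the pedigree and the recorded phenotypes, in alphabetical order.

K/I-1 aff ·: Kk|KK
K/I-2 aff ·: Kk|KK
K/II-1 aff I-1×I-2: Kk|KK
K/II-2 aff ·: Kk|KK
K/III-1 aff II-2×II-1: Kk|KK
⇒ K over [I-1,I-2,II-1,II-2,III-1]: 24 consistent
P/I-1 ? ·: pp|Pp|PP
P/I-2 aff ·: Pp|PP
P/II-1 aff I-1×I-2: Pp
P/II-2 ? ·: pp|Pp
P/III-1 un II-2×II-1: pp
⇒ P over [I-1,I-2,II-1,II-2,III-1]: 10 consistent

II-1 ∈ {KK Pp, Kk Pp}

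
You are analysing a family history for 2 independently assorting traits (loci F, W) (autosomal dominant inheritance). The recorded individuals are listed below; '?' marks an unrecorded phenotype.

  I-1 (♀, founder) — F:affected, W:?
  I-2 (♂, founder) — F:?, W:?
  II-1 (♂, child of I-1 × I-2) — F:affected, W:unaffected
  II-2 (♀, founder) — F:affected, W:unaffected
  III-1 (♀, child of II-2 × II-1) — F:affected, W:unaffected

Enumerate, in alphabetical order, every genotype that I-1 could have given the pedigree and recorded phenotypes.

I-1 ∈ {FF Ww, FF ww, Ff Ww, Ff ww}

F/I-1 aff ·: Ff|FF
F/I-2 ? ·: ff|Ff|FF
F/II-1 aff I-1×I-2: Ff|FF
F/II-2 aff ·: Ff|FF
F/III-1 aff II-2×II-1: Ff|FF
⇒ F over [I-1,I-2,II-1,II-2,III-1]: 32 consistent
W/I-1 ? ·: ww|Ww
W/I-2 ? ·: ww|Ww
W/II-1 un I-1×I-2: ww
W/II-2 un ·: ww
W/III-1 un II-2×II-1: ww
⇒ W over [I-1,I-2,II-1,II-2,III-1]: 4 consistent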